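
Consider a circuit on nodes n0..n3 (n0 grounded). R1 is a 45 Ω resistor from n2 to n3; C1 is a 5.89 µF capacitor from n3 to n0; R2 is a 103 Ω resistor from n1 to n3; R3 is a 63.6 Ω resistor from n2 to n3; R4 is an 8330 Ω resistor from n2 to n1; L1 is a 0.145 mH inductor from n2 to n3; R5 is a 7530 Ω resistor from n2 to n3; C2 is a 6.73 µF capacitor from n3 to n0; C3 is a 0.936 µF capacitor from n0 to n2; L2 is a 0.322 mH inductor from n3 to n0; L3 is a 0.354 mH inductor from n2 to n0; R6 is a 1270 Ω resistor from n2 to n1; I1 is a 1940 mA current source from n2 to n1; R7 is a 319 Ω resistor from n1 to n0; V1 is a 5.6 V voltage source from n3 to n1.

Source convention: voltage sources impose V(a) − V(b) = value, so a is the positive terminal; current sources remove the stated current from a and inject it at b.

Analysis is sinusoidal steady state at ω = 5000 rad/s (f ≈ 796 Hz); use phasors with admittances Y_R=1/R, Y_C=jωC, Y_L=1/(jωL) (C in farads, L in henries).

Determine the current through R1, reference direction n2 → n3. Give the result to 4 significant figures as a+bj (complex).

-0.0006275-0.02616j A

MNA unknowns: 3 node voltages V₁..V_3 plus 1 source current (V1)
R1: Y=0.02222+0.000j on G[2,3]
C1: Y=0.000+0.02945j on G[3,0]
R2: Y=0.009709+0.000j on G[1,3]
R3: Y=0.01572+0.000j on G[2,3]
R4: Y=0.0001200+0.000j on G[2,1]
L1: Y=0.000-1.379j on G[2,3]
R5: Y=0.0001328+0.000j on G[2,3]
C2: Y=0.000+0.03365j on G[3,0]
C3: Y=0.000+0.004680j on G[0,2]
L2: Y=0.000-0.6211j on G[3,0]
L3: Y=0.000-0.5650j on G[2,0]
R6: Y=0.0007874+0.000j on G[2,1]
I1: z[2]−=1.94, z[1]+=1.94
R7: Y=0.003135+0.000j on G[1,0]
V1: row V3−V1=5.6, i_V1 at 3,1
solve → V1=-5.584+0.6054j, V2=-0.01239-0.5717j, V3=0.01584+0.6054j
aux → i_V1=-2.017+0.002966j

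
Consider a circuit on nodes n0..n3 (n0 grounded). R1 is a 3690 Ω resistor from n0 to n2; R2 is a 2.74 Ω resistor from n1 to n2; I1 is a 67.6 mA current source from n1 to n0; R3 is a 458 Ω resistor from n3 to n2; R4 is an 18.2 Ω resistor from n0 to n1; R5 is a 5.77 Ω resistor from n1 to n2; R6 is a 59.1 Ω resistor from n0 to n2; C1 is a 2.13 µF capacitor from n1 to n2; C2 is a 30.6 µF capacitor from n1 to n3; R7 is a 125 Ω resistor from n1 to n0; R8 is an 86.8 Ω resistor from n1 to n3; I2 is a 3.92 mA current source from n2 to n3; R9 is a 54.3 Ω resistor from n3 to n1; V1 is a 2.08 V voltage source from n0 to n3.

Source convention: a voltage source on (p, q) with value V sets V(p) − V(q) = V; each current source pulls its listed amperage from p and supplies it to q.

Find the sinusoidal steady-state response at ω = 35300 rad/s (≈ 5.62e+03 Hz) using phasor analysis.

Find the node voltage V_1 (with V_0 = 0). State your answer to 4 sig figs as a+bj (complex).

-2.071-0.08615j V

MNA unknowns: 3 node voltages V₁..V_3 plus 1 source current (V1)
R1: Y=0.0002710+0.000j on G[0,2]
R2: Y=0.3650+0.000j on G[1,2]
I1: z[1]−=0.0676, z[0]+=0.0676
R3: Y=0.002183+0.000j on G[3,2]
R4: Y=0.05495+0.000j on G[0,1]
R5: Y=0.1733+0.000j on G[1,2]
R6: Y=0.01692+0.000j on G[0,2]
C1: Y=0.000+0.07519j on G[1,2]
C2: Y=0.000+1.080j on G[1,3]
R7: Y=0.008000+0.000j on G[1,0]
R8: Y=0.01152+0.000j on G[1,3]
I2: z[2]−=0.00392, z[3]+=0.00392
R9: Y=0.01842+0.000j on G[3,1]
V1: row V0−V3=2.08, i_V1 at 0,3
solve → V1=-2.071-0.08615j, V2=-2.015-0.09073j, V3=-2.080+0.000j
aux → i_V1=-0.09739-0.006983j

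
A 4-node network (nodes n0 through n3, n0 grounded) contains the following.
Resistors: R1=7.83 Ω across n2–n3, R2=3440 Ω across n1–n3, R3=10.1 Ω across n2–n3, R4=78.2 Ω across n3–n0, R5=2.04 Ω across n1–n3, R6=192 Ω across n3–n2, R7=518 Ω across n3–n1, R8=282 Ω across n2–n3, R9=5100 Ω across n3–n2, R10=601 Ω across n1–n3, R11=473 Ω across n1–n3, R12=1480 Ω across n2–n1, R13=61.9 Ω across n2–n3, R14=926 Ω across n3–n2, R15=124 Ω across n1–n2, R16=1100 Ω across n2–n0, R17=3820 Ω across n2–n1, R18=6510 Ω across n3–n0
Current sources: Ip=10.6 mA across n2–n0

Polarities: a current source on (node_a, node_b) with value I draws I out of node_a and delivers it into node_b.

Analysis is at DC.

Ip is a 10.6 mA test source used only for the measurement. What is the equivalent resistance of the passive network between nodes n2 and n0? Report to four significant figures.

R_eq = 75.52 Ω

Apply KCL at each of the 3 non-ground nodes and solve the resulting linear system.
Node n1: branches {R2, R5, R7, R10, R11, R12, R15, R17} → V_1 = -0.7635
Node n2: branches {R1, R3, R6, R8, R9, R12, R13, R14, R15, R16, R17, Ip} → V_2 = -0.8006
Node n3: branches {R1, R2, R3, R4, R5, R6, R7, R8, R9, R10, R11, R13, R14, R18} → V_3 = -0.7628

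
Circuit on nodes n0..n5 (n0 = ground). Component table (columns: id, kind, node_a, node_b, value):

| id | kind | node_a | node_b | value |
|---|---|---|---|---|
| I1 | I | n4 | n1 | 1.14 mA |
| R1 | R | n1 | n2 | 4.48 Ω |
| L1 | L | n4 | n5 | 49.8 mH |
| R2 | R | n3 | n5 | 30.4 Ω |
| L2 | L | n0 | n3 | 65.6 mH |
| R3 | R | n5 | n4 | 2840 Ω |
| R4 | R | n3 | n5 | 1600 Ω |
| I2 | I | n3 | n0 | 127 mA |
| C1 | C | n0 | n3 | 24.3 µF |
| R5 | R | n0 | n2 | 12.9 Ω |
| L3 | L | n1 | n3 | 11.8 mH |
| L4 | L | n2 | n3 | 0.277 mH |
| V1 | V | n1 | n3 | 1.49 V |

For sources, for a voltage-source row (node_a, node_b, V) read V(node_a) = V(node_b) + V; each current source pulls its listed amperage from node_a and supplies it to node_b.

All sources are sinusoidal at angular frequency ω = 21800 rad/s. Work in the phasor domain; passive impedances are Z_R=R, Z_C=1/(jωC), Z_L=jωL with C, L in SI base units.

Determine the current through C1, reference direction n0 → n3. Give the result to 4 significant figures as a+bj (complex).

MNA unknowns: 5 node voltages V₁..V_5 plus 1 source current (V1)
I1: z[4]−=0.00114, z[1]+=0.00114
R1: Y=0.2232+0.000j on G[1,2]
L1: Y=0.000-0.0009211j on G[4,5]
R2: Y=0.03289+0.000j on G[3,5]
L2: Y=0.000-0.0006993j on G[0,3]
R3: Y=0.0003521+0.000j on G[5,4]
R4: Y=0.0006250+0.000j on G[3,5]
I2: z[3]−=0.127, z[0]+=0.127
C1: Y=0.000+0.5297j on G[0,3]
R5: Y=0.07752+0.000j on G[0,2]
L3: Y=0.000-0.003887j on G[1,3]
L4: Y=0.000-0.1656j on G[2,3]
V1: row V1−V3=1.49, i_V1 at 1,3
solve → V1=1.378+0.3569j, V2=0.7975+0.7658j, V3=-0.1122+0.3569j, V4=-0.5590-0.7229j, V5=-0.1462+0.3569j
aux → i_V1=-0.1284+0.09707j

0.1891+0.05945j A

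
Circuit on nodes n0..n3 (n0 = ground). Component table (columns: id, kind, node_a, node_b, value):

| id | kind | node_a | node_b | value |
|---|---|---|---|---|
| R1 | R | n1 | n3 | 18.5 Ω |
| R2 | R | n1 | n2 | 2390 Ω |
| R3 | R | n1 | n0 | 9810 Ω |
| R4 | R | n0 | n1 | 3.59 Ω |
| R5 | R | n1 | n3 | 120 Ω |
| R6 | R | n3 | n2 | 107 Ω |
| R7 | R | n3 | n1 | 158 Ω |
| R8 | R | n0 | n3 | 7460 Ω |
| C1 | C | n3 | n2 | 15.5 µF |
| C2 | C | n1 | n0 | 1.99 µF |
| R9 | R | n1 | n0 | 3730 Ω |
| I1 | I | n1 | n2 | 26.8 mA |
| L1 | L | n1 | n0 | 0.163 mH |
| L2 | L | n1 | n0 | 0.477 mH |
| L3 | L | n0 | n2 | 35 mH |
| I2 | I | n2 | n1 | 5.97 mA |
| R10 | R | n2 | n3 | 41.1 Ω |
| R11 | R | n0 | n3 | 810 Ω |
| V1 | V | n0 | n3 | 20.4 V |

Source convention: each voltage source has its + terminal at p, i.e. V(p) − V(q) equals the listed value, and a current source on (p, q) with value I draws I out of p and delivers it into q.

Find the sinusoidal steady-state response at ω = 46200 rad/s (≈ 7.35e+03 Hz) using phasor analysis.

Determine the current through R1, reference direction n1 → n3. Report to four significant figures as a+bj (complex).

Element admittances at ω=46200 rad/s:
  Y(R1) = 0.05405+0.000j S between n1,n3
  Y(R2) = 0.0004184+0.000j S between n1,n2
  Y(R3) = 0.0001019+0.000j S between n1,n0
  Y(R4) = 0.2786+0.000j S between n0,n1
  Y(R5) = 0.008333+0.000j S between n1,n3
  Y(R6) = 0.009346+0.000j S between n3,n2
  Y(R7) = 0.006329+0.000j S between n3,n1
  Y(R8) = 0.0001340+0.000j S between n0,n3
  Y(C1) = 0.000+0.7161j S between n3,n2
  Y(C2) = 0.000+0.09194j S between n1,n0
  Y(R9) = 0.0002681+0.000j S between n1,n0
  I1: injects 0.0268 A into n2 (from n1)
  Y(L1) = 0.000-0.1328j S between n1,n0
  Y(L2) = 0.000-0.04538j S between n1,n0
  Y(L3) = 0.000-0.0006184j S between n0,n2
  I2: injects 0.00597 A into n1 (from n2)
  Y(R10) = 0.02433+0.000j S between n2,n3
  Y(R11) = 0.001235+0.000j S between n0,n3
  V1: constraint V(n0)−V(n3) = 20.4
Assemble and solve the 4×4 MNA system:
  V(n1)=-3.874-0.9599j  V(n2)=-20.42-0.03955j  V(n3)=-20.40+0.000j
  i(V1)=-1.191+0.07897j

0.8933-0.05188j A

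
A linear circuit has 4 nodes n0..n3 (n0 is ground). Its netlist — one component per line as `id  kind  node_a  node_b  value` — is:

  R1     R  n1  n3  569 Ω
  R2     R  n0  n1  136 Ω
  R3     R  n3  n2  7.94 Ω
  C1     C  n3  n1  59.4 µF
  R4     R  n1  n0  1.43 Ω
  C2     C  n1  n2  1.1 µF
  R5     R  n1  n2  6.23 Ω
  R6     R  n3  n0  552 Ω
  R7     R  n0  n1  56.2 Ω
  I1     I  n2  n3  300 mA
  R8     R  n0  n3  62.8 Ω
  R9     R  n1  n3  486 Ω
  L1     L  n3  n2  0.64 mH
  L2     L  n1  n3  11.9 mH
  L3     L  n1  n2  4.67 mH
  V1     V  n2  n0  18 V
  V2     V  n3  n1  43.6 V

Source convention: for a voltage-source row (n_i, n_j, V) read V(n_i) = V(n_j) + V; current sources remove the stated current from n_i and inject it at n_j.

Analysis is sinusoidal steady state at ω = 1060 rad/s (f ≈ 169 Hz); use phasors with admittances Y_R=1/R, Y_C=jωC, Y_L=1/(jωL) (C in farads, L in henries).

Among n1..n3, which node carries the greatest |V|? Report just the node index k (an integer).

3

MNA unknowns: 3 node voltages V₁..V_3 plus 2 source currents (V1, V2)
R1: Y=0.001757+0.000j on G[1,3]
R2: Y=0.007353+0.000j on G[0,1]
R3: Y=0.1259+0.000j on G[3,2]
C1: Y=0.000+0.06296j on G[3,1]
R4: Y=0.6993+0.000j on G[1,0]
C2: Y=0.000+0.001166j on G[1,2]
R5: Y=0.1605+0.000j on G[1,2]
R6: Y=0.001812+0.000j on G[3,0]
R7: Y=0.01779+0.000j on G[0,1]
I1: z[2]−=0.3, z[3]+=0.3
R8: Y=0.01592+0.000j on G[0,3]
R9: Y=0.002058+0.000j on G[1,3]
L1: Y=0.000-1.474j on G[3,2]
L2: Y=0.000-0.07928j on G[1,3]
L3: Y=0.000-0.2020j on G[1,2]
V1: row V2−V0=18, i_V1 at 2,0
V2: row V3−V1=43.6, i_V2 at 3,1
solve → V1=-15.01+8.734j, V2=18.00+0.000j, V3=28.59+8.734j
aux → i_V1=10.37-6.482j, i_V2=-14.58+15.07j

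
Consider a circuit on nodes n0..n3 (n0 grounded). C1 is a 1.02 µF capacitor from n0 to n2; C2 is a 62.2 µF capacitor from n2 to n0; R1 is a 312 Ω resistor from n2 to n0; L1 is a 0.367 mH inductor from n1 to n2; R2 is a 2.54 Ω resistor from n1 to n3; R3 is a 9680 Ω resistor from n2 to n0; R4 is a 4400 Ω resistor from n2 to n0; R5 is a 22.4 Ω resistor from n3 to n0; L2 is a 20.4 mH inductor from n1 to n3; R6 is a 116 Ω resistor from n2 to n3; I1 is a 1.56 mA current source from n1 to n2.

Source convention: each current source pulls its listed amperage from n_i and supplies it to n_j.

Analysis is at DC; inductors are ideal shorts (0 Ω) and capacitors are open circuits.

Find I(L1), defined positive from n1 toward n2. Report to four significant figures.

Apply KCL at each of the 3 non-ground nodes and solve the resulting linear system.
Node n1: branches {L1, R2, L2, I1} → V_1 = 0.000
Node n2: branches {C1, C2, R1, L1, R3, R4, R6, I1} → V_2 = 0.000
Node n3: branches {R2, R5, L2, R6} → V_3 = 0.000
Source currents: i(L1)=-0.001560, i(L2)=0.000

-0.001560 A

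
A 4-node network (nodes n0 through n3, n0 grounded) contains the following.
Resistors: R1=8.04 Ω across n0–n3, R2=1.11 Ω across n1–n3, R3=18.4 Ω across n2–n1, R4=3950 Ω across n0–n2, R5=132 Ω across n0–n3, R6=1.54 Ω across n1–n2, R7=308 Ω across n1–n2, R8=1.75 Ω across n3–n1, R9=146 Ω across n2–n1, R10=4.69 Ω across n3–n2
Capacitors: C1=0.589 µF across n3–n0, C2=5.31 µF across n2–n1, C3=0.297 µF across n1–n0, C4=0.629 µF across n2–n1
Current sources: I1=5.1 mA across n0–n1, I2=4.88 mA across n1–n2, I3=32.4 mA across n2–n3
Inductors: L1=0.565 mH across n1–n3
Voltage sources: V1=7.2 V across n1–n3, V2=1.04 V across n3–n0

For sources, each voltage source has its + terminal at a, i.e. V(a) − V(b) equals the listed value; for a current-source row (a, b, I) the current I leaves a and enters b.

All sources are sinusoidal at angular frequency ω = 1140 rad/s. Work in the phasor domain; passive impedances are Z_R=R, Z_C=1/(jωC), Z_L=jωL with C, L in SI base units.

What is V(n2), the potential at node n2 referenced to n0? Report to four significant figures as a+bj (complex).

Apply KCL at each of the 3 non-ground nodes and solve the resulting linear system.
Node n1: branches {R2, C2, I1, R3, C3, R6, R7, C4, L1, R8, I2, R9, V1} → V_1 = 8.240+0.000j
Node n2: branches {C2, R3, R4, R6, R7, C4, I2, R9, I3, R10} → V_2 = 6.553+0.01232j
Node n3: branches {R1, R2, C1, R5, L1, R8, I3, R10, V1, V2} → V_3 = 1.040+0.000j
Source currents: i(V1)=-11.81+11.17j, i(V2)=-0.1338-0.003491j

6.553+0.01232j V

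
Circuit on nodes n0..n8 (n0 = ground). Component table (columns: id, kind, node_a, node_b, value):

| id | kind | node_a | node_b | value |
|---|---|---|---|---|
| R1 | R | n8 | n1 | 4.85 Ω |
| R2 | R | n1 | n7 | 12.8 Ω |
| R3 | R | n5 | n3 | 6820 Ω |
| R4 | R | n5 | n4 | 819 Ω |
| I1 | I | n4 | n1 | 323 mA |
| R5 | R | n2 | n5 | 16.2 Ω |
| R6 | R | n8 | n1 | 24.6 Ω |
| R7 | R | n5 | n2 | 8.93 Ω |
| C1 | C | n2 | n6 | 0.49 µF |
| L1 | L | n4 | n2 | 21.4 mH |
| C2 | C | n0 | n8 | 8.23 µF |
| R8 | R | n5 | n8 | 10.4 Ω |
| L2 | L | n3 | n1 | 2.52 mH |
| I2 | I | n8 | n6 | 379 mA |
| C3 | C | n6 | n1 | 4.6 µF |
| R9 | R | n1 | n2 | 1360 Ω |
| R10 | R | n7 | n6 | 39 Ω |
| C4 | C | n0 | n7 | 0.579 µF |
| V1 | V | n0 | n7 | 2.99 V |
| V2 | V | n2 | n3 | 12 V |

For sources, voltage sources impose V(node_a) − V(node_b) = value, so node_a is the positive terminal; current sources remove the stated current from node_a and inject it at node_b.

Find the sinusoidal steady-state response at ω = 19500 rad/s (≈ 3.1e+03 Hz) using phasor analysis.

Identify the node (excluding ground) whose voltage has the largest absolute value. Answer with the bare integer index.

4

Apply KCL at each of the 8 non-ground nodes and solve the resulting linear system.
Node n1: branches {R1, R2, I1, R6, L2, C3, R9} → V_1 = 0.1448+2.496j
Node n2: branches {R5, R7, C1, L1, R9, V2} → V_2 = -4.499-1.980j
Node n3: branches {R3, L2, V2} → V_3 = -16.50-1.980j
Node n4: branches {R4, I1, L1} → V_4 = -59.20-108.4j
Node n5: branches {R3, R4, R5, R7, R8} → V_5 = -3.531-1.049j
Node n6: branches {C1, I2, C3, R10} → V_6 = -0.04571-0.9927j
Node n7: branches {R2, R10, C4, V1} → V_7 = -2.990+0.000j
Node n8: branches {R1, R6, C2, R8, I2} → V_8 = -1.056+1.996j
Source currents: i(V1)=-0.3204-0.2033j, i(V2)=-0.09298+0.3386j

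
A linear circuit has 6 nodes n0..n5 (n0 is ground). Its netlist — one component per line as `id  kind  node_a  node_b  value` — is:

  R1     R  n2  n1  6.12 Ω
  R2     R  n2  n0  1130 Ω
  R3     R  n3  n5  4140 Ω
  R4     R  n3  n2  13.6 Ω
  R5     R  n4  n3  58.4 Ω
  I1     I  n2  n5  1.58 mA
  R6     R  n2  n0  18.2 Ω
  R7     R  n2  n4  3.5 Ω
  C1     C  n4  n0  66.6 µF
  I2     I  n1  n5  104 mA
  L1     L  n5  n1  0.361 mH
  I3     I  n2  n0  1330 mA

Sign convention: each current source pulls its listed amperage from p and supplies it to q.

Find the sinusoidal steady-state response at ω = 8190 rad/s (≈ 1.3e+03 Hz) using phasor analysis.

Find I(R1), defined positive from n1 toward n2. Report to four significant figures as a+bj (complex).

Apply KCL at each of the 5 non-ground nodes and solve the resulting linear system.
Node n1: branches {R1, I2, L1} → V_1 = -3.880+1.719j
Node n2: branches {R1, R2, R4, I1, R6, R7, I3} → V_2 = -3.890+1.720j
Node n3: branches {R3, R4, R5} → V_3 = -3.190+1.781j
Node n4: branches {R5, R7, C1} → V_4 = -0.1760+2.040j
Node n5: branches {R3, I1, I2, L1} → V_5 = -3.879+2.032j

0.001746-6.065e-05j A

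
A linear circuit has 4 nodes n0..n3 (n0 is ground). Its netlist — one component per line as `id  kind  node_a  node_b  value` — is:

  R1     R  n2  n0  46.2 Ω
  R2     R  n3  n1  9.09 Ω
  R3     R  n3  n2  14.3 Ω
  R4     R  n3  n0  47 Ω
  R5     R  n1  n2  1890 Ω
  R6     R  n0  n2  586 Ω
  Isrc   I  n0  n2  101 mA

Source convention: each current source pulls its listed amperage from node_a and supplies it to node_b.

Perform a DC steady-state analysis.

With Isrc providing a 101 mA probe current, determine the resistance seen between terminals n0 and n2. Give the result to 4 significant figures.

R_eq = 25.19 Ω

Apply KCL at each of the 3 non-ground nodes and solve the resulting linear system.
Node n1: branches {R2, R5} → V_1 = 1.957
Node n2: branches {R1, R3, R5, R6, Isrc} → V_2 = 2.545
Node n3: branches {R2, R3, R4} → V_3 = 1.954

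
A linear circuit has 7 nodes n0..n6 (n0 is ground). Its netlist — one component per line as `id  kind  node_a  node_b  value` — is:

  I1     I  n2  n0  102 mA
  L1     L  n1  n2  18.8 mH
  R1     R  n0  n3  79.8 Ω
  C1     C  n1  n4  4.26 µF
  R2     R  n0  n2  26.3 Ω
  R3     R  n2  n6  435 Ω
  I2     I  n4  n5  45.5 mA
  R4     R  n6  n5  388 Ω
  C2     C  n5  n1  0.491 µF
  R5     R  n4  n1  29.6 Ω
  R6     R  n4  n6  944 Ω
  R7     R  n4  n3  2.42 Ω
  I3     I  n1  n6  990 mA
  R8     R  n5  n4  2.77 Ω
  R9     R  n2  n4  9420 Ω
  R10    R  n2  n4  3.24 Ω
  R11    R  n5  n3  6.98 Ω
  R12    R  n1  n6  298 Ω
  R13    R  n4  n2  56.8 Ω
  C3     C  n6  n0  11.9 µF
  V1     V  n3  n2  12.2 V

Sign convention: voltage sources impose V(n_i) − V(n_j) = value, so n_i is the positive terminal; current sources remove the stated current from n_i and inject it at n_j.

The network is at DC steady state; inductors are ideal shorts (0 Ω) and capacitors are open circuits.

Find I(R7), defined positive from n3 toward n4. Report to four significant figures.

1.940 A

Apply KCL at each of the 6 non-ground nodes and solve the resulting linear system.
Node n1: branches {L1, C1, C2, R5, I3, R12} → V_1 = -5.042
Node n2: branches {I1, L1, R2, R3, R9, R10, R13, V1} → V_2 = -5.042
Node n3: branches {R1, R7, R11, V1} → V_3 = 7.158
Node n4: branches {C1, I2, R5, R6, R7, R8, R9, R10, R13} → V_4 = 2.463
Node n5: branches {I2, R4, C2, R8, R11} → V_5 = 4.401
Node n6: branches {R3, R4, R6, I3, R12, C3} → V_6 = 105.0
Source currents: i(L1)=-0.3672, i(V1)=-2.425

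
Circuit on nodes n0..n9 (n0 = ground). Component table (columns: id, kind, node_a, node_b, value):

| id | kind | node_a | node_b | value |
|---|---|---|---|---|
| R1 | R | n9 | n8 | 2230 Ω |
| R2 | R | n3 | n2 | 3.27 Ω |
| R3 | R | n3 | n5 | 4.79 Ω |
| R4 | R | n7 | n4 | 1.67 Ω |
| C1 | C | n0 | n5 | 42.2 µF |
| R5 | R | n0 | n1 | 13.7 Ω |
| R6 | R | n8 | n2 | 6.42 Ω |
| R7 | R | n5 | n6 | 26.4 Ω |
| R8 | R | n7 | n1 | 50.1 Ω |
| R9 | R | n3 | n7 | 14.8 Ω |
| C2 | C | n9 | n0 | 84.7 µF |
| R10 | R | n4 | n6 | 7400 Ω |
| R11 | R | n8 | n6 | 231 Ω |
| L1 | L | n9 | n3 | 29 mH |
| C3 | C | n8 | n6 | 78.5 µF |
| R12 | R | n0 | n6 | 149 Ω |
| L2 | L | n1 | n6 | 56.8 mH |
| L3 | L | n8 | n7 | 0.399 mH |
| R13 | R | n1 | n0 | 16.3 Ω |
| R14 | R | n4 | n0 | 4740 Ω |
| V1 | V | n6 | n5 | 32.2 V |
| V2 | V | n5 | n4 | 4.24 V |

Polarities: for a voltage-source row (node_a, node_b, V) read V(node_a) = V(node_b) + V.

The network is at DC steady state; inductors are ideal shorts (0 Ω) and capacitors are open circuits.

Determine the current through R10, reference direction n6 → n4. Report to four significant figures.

Apply KCL at each of the 9 non-ground nodes and solve the resulting linear system.
Node n1: branches {R5, R8, L2, R13} → V_1 = 0.05442
Node n2: branches {R2, R6} → V_2 = -33.70
Node n3: branches {R2, R3, R9, L1} → V_3 = -33.25
Node n4: branches {R4, R10, R14, V2} → V_4 = -36.39
Node n5: branches {R3, C1, R7, V1, V2} → V_5 = -32.15
Node n6: branches {R7, R10, R11, C3, R12, L2, V1} → V_6 = 0.05442
Node n7: branches {R4, R8, R9, L3} → V_7 = -34.60
Node n8: branches {R1, R6, R11, C3, L3} → V_8 = -34.60
Node n9: branches {R1, C2, L1} → V_9 = -33.25
Source currents: i(L1)=-0.0006035, i(L2)=-0.6989, i(L3)=0.2895, i(V1)=-2.074, i(V2)=-1.085

0.004924 A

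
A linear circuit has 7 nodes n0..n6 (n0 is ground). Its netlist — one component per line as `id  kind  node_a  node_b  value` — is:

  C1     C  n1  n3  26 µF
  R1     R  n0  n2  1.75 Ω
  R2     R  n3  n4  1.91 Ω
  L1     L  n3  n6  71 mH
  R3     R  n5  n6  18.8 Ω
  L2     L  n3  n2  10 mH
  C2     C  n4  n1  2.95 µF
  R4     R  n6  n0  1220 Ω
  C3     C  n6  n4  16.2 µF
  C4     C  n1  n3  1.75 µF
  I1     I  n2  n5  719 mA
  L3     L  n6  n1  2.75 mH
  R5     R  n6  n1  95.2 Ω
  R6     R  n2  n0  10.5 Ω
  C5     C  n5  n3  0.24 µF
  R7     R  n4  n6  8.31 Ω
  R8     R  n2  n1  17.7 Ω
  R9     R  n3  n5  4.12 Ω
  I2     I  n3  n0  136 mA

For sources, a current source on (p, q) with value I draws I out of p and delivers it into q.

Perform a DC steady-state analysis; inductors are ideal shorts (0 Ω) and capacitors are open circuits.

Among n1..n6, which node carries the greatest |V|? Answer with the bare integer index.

Apply KCL at each of the 6 non-ground nodes and solve the resulting linear system.
Node n1: branches {C1, C2, C4, L3, R5, R8} → V_1 = -0.2037
Node n2: branches {R1, L2, I1, R6, R8} → V_2 = -0.2037
Node n3: branches {C1, R2, L1, L2, C4, C5, R9, I2} → V_3 = -0.2037
Node n4: branches {R2, C2, C3, R7} → V_4 = -0.2037
Node n5: branches {R3, I1, C5, R9} → V_5 = 2.226
Node n6: branches {L1, R3, R4, C3, L3, R5, R7} → V_6 = -0.2037
Source currents: i(L1)=-0.1294, i(L2)=0.5832, i(L3)=0.000

5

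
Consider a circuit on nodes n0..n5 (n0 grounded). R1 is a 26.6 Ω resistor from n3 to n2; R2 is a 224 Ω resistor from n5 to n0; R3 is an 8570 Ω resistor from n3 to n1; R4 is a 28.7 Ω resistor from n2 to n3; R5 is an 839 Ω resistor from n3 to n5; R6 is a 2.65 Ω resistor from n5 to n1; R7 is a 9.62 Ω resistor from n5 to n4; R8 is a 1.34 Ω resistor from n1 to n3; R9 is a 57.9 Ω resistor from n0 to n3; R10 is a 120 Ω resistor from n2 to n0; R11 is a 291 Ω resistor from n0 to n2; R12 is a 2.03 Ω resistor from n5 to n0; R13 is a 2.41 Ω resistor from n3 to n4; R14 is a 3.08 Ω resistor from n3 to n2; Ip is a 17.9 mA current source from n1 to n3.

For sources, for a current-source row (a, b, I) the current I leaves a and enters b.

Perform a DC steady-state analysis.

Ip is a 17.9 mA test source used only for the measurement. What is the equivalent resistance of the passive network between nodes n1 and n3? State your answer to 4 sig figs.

Apply KCL at each of the 5 non-ground nodes and solve the resulting linear system.
Node n1: branches {R3, R6, R8, Ip} → V_1 = -0.005809
Node n2: branches {R1, R4, R10, R11, R14} → V_2 = 0.01524
Node n3: branches {R1, R3, R4, R5, R8, R9, R13, R14, Ip} → V_3 = 0.01569
Node n4: branches {R7, R13} → V_4 = 0.01237
Node n5: branches {R2, R5, R6, R7, R12} → V_5 = -0.0009062

R_eq = 1.201 Ω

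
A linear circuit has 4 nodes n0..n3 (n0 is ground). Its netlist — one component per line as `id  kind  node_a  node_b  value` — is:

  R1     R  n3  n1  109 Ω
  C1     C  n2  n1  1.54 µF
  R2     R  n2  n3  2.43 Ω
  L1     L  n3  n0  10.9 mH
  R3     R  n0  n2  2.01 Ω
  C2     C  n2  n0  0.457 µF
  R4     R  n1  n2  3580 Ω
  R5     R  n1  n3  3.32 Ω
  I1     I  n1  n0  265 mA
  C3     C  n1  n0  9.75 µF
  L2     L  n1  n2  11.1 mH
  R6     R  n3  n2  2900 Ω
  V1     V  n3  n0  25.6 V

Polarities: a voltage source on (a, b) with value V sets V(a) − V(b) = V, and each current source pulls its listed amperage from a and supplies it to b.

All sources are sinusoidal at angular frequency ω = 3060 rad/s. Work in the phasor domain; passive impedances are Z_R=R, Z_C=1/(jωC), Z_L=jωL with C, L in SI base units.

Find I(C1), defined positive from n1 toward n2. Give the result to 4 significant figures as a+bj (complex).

0.004489+0.06178j A

Apply KCL at each of the 3 non-ground nodes and solve the resulting linear system.
Node n1: branches {R1, C1, R4, R5, I1, C3, L2} → V_1 = 24.68-1.327j
Node n2: branches {C1, R2, R3, C2, R4, L2, R6} → V_2 = 11.57-0.3746j
Node n3: branches {R1, R2, L1, R5, R6, V1} → V_3 = 25.60+0.000j
Source currents: i(V1)=-6.062+0.2013j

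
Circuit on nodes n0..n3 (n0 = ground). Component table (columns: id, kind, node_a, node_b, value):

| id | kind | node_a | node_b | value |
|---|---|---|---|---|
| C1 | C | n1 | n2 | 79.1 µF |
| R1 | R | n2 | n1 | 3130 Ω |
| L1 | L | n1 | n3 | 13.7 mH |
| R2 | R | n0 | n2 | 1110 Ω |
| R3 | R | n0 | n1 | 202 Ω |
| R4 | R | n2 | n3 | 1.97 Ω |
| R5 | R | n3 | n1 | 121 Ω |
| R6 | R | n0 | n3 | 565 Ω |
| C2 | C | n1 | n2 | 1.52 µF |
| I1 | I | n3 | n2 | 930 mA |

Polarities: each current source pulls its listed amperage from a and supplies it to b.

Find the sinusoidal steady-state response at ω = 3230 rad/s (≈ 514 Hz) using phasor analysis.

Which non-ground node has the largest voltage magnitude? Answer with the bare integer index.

Apply KCL at each of the 3 non-ground nodes and solve the resulting linear system.
Node n1: branches {C1, R1, L1, R3, R5, C2} → V_1 = 0.4722+0.04949j
Node n2: branches {C1, R1, R2, R4, C2, I1} → V_2 = 0.3094-0.03629j
Node n3: branches {L1, R4, R5, R6, I1} → V_3 = -1.478-0.1200j

3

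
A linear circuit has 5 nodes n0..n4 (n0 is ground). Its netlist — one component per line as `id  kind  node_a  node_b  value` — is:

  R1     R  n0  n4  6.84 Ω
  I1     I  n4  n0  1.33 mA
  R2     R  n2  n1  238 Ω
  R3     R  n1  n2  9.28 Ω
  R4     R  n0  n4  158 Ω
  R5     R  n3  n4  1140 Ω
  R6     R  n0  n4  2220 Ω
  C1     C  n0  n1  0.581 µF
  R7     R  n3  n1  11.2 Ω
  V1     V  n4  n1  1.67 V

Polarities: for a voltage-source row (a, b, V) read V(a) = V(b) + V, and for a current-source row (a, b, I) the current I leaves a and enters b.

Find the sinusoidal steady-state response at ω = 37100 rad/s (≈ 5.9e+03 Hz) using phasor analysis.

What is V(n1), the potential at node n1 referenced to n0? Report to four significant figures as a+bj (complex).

MNA unknowns: 4 node voltages V₁..V_4 plus 1 source current (V1)
R1: Y=0.1462+0.000j on G[0,4]
I1: z[4]−=0.00133, z[0]+=0.00133
R2: Y=0.004202+0.000j on G[2,1]
R3: Y=0.1078+0.000j on G[1,2]
R4: Y=0.006329+0.000j on G[0,4]
R5: Y=0.0008772+0.000j on G[3,4]
R6: Y=0.0004505+0.000j on G[0,4]
C1: Y=0.000+0.02156j on G[0,1]
R7: Y=0.08929+0.000j on G[3,1]
V1: row V4−V1=1.67, i_V1 at 4,1
solve → V1=-1.646+0.2319j, V2=-1.646+0.2319j, V3=-1.630+0.2319j, V4=0.02399+0.2319j
aux → i_V1=-0.006450-0.03548j

-1.646+0.2319j V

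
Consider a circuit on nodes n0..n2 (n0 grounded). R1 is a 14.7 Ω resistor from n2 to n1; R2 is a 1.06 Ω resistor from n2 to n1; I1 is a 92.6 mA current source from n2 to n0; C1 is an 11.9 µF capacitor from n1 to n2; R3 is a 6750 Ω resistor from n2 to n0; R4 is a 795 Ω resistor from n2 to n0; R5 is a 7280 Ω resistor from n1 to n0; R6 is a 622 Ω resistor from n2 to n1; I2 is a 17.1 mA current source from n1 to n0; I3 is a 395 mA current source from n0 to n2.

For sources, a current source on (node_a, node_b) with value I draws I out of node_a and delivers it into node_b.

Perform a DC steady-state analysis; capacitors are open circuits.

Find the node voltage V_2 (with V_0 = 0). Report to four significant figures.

184.9 V

Apply KCL at each of the 2 non-ground nodes and solve the resulting linear system.
Node n1: branches {R1, R2, C1, R5, R6, I2} → V_1 = 184.8
Node n2: branches {R1, R2, I1, C1, R3, R4, R6, I3} → V_2 = 184.9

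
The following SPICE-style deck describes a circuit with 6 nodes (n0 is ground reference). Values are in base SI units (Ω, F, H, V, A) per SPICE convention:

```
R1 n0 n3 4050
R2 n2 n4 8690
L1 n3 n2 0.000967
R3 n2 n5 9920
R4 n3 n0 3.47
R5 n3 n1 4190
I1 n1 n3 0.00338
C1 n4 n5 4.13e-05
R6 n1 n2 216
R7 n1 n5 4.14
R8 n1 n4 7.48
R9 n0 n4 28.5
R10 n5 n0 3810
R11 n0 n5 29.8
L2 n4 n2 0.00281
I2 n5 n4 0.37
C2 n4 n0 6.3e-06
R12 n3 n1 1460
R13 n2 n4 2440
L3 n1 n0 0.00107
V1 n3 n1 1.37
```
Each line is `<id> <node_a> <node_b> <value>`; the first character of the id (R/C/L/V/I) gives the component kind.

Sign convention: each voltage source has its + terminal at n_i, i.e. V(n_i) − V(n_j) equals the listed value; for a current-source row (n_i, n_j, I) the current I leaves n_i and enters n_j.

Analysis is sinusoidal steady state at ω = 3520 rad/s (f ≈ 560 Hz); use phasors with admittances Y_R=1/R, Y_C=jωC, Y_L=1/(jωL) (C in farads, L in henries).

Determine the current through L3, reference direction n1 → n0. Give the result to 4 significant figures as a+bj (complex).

-0.1587+0.2247j A

Element admittances at ω=3520 rad/s:
  Y(R1) = 0.0002469+0.000j S between n0,n3
  Y(R2) = 0.0001151+0.000j S between n2,n4
  Y(L1) = 0.000-0.2938j S between n3,n2
  Y(R3) = 0.0001008+0.000j S between n2,n5
  Y(R4) = 0.2882+0.000j S between n3,n0
  Y(R5) = 0.0002387+0.000j S between n3,n1
  I1: injects 0.00338 A into n3 (from n1)
  Y(C1) = 0.000+0.1454j S between n4,n5
  Y(R6) = 0.004630+0.000j S between n1,n2
  Y(R7) = 0.2415+0.000j S between n1,n5
  Y(R8) = 0.1337+0.000j S between n1,n4
  Y(R9) = 0.03509+0.000j S between n0,n4
  Y(R10) = 0.0002625+0.000j S between n5,n0
  Y(R11) = 0.03356+0.000j S between n0,n5
  Y(L2) = 0.000-0.1011j S between n4,n2
  I2: injects 0.37 A into n4 (from n5)
  Y(C2) = 0.000+0.02218j S between n4,n0
  Y(R12) = 0.0006849+0.000j S between n3,n1
  Y(R13) = 0.0004098+0.000j S between n2,n4
  Y(L3) = 0.000-0.2655j S between n1,n0
  V1: constraint V(n3)−V(n1) = 1.37
Assemble and solve the 6×6 MNA system:
  V(n1)=-0.8463-0.5977j  V(n2)=0.4310-0.9054j  V(n3)=0.5237-0.5977j  V(n4)=0.1727-1.738j  V(n5)=-1.092+0.1432j
  i(V1)=-0.2393+0.1996j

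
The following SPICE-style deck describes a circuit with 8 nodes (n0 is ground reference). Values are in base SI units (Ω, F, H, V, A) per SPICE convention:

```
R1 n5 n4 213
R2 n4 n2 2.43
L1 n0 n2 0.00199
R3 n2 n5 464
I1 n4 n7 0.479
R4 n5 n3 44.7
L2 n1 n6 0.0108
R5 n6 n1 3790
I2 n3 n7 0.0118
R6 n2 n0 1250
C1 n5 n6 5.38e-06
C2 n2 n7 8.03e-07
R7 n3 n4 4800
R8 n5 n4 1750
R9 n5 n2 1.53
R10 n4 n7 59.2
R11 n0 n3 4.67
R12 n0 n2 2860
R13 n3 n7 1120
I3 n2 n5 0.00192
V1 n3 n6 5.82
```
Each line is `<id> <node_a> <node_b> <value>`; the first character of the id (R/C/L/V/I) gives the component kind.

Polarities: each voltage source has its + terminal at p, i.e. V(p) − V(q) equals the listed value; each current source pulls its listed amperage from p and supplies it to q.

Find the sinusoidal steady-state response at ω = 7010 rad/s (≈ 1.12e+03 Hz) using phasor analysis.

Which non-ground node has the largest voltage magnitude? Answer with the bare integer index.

7

Apply KCL at each of the 7 non-ground nodes and solve the resulting linear system.
Node n1: branches {L2, R5} → V_1 = -4.979+0.8260j
Node n2: branches {R2, L1, R3, R6, C2, R9, R12, I3} → V_2 = 2.426-2.551j
Node n3: branches {R4, I2, R7, R11, R13, V1} → V_3 = 0.8411+0.8260j
Node n4: branches {R1, R2, I1, R7, R8, R10} → V_4 = 2.286-2.865j
Node n5: branches {R1, R3, R4, C1, R8, R9, I3} → V_5 = 2.174-2.838j
Node n6: branches {L2, R5, C1, V1} → V_6 = -4.979+0.8260j
Node n7: branches {I1, I2, C2, R10, R13} → V_7 = 27.28-10.55j
Source currents: i(V1)=-0.1382-0.2698j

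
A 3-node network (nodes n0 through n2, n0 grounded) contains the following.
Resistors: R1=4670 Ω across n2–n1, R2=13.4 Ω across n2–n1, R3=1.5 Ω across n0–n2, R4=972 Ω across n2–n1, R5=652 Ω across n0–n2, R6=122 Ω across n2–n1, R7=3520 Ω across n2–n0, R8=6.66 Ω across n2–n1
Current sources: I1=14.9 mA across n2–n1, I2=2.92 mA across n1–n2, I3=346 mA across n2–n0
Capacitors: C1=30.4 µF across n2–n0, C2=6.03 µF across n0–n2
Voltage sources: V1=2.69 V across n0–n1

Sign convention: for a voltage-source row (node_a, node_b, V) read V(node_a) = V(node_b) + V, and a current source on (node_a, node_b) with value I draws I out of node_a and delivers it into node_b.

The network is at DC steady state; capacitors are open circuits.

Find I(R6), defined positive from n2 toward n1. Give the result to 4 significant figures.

MNA unknowns: 2 node voltages V₁..V_2 plus 1 source current (V1)
R1: Y=0.0002141 on G[2,1]
R2: Y=0.07463 on G[2,1]
R3: Y=0.6667 on G[0,2]
I1: z[2]−=0.0149, z[1]+=0.0149
I2: z[1]−=0.00292, z[2]+=0.00292
I3: z[2]−=0.346, z[0]+=0.346
R4: Y=0.001029 on G[2,1]
C1: Y=0.000 on G[2,0]
R5: Y=0.001534 on G[0,2]
C2: Y=0.000 on G[0,2]
R6: Y=0.008197 on G[2,1]
R7: Y=0.0002841 on G[2,0]
R8: Y=0.1502 on G[2,1]
V1: row V0−V1=2.69, i_V1 at 0,1
solve → V1=-2.690, V2=-1.095
aux → i_V1=-0.3857

0.01308 A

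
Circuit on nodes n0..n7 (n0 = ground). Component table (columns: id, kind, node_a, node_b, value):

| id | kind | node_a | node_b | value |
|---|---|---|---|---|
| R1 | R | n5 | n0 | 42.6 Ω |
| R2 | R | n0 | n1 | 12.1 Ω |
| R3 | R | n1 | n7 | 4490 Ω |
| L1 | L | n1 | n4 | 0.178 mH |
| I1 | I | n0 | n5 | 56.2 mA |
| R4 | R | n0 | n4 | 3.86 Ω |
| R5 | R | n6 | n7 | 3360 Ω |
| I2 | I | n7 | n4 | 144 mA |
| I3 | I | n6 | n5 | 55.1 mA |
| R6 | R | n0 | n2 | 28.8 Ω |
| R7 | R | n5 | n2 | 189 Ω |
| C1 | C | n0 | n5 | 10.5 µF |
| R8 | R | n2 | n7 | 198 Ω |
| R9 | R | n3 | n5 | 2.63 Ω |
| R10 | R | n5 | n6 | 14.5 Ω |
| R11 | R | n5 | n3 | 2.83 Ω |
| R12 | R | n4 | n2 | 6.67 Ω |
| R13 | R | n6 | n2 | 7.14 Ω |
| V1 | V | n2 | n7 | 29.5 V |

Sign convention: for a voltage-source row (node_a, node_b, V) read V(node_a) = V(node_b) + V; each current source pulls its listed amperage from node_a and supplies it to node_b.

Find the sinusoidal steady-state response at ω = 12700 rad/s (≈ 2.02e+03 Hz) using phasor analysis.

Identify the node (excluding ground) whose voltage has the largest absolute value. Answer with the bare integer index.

Apply KCL at each of the 7 non-ground nodes and solve the resulting linear system.
Node n1: branches {R2, R3, L1} → V_1 = 0.07735-0.05172j
Node n2: branches {R6, R7, R8, R12, R13, V1} → V_2 = -0.6356-0.08863j
Node n3: branches {R9, R11} → V_3 = 0.1582-0.3422j
Node n4: branches {L1, R4, I2, R12} → V_4 = 0.08699-0.02206j
Node n5: branches {R1, I1, I3, R7, C1, R9, R10, R11} → V_5 = 0.1582-0.3422j
Node n6: branches {R5, I3, R10, R13} → V_6 = -0.6793-0.1722j
Node n7: branches {R3, R5, I2, R8, V1} → V_7 = -30.14-0.08863j
Source currents: i(V1)=-0.02049+1.664e-05j

7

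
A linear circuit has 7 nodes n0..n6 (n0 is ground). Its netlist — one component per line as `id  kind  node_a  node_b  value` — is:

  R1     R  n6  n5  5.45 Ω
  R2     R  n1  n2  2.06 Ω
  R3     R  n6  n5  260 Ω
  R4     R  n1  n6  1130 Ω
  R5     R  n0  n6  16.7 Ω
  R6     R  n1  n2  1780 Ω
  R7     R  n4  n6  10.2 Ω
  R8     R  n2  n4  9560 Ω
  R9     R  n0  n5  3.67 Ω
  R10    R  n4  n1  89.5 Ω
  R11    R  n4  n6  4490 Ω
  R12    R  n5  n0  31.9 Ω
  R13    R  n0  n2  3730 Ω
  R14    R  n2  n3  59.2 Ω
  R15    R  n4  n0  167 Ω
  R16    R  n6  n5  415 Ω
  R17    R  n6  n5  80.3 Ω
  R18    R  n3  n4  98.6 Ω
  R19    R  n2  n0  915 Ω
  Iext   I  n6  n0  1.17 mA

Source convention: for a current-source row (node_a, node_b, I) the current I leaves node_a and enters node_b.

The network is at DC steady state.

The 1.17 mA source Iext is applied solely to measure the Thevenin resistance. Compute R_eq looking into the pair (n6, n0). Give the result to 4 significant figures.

MNA unknowns: 6 node voltages V₁..V_6
R1: Y=0.1835 on G[6,5]
R2: Y=0.4854 on G[1,2]
R3: Y=0.003846 on G[6,5]
R4: Y=0.0008850 on G[1,6]
R5: Y=0.05988 on G[0,6]
R6: Y=0.0005618 on G[1,2]
R7: Y=0.09804 on G[4,6]
R8: Y=0.0001046 on G[2,4]
R9: Y=0.2725 on G[0,5]
R10: Y=0.01117 on G[4,1]
R11: Y=0.0002227 on G[4,6]
R12: Y=0.03135 on G[5,0]
R13: Y=0.0002681 on G[0,2]
R14: Y=0.01689 on G[2,3]
R15: Y=0.005988 on G[4,0]
R16: Y=0.002410 on G[6,5]
R17: Y=0.01245 on G[6,5]
R18: Y=0.01014 on G[3,4]
R19: Y=0.001093 on G[2,0]
Iext: z[6]−=0.00117, z[0]+=0.00117
solve → V1=-0.005426, V2=-0.005416, V3=-0.005560, V4=-0.005800, V5=-0.002486, V6=-0.006222

R_eq = 5.318 Ω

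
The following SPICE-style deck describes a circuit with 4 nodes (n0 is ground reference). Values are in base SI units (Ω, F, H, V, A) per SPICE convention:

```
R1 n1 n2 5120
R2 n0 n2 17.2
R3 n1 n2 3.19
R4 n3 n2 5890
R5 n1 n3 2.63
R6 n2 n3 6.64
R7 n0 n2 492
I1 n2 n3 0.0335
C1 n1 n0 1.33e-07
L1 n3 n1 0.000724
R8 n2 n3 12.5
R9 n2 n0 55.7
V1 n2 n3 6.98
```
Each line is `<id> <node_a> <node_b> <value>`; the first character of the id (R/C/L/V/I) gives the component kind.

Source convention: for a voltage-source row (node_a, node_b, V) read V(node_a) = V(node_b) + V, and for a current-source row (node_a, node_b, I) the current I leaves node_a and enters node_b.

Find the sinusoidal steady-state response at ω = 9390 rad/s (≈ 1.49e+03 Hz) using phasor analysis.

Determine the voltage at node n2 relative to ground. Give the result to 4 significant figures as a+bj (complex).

0.01135+0.06313j V

Apply KCL at each of the 3 non-ground nodes and solve the resulting linear system.
Node n1: branches {R1, R3, R5, C1, L1} → V_1 = -3.949+0.7103j
Node n2: branches {R1, R2, R3, R4, R6, R7, I1, R8, R9, V1} → V_2 = 0.01135+0.06313j
Node n3: branches {R4, R5, R6, I1, L1, R8, V1} → V_3 = -6.969+0.06313j
Source currents: i(V1)=-2.888+0.1981j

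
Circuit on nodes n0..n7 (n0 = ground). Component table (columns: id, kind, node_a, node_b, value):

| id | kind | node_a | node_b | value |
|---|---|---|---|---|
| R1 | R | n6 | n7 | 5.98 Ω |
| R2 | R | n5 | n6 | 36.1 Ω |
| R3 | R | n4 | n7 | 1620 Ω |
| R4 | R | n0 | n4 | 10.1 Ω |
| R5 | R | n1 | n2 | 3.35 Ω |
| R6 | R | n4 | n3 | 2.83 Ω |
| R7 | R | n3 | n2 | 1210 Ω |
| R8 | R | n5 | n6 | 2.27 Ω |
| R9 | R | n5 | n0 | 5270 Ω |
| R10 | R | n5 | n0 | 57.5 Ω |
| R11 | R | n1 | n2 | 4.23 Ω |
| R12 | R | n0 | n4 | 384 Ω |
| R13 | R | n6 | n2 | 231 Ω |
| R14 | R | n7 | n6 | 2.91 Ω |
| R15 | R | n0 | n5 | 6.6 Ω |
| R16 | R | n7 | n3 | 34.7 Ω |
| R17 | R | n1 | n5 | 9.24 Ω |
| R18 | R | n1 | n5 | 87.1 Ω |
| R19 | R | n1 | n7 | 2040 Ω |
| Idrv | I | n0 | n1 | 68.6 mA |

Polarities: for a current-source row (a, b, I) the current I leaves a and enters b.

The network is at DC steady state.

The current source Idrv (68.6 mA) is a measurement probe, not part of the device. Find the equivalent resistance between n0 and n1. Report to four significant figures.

Element admittances at DC:
  Y(R1) = 0.1672 S between n6,n7
  Y(R2) = 0.02770 S between n5,n6
  Y(R3) = 0.0006173 S between n4,n7
  Y(R4) = 0.09901 S between n0,n4
  Y(R5) = 0.2985 S between n1,n2
  Y(R6) = 0.3534 S between n4,n3
  Y(R7) = 0.0008264 S between n3,n2
  Y(R8) = 0.4405 S between n5,n6
  Y(R9) = 0.0001898 S between n5,n0
  Y(R10) = 0.01739 S between n5,n0
  Y(R11) = 0.2364 S between n1,n2
  Y(R12) = 0.002604 S between n0,n4
  Y(R13) = 0.004329 S between n6,n2
  Y(R14) = 0.3436 S between n7,n6
  Y(R15) = 0.1515 S between n0,n5
  Y(R16) = 0.02882 S between n7,n3
  Y(R17) = 0.1082 S between n1,n5
  Y(R18) = 0.01148 S between n1,n5
  Y(R19) = 0.0004902 S between n1,n7
  Idrv: injects 0.0686 A into n1 (from n0)
Assemble and solve the 7×7 MNA system:
  V(n1)=0.9053  V(n2)=0.8996  V(n3)=0.09752  V(n4)=0.07610  V(n5)=0.3600  V(n6)=0.3505  V(n7)=0.3372

R_eq = 13.20 Ω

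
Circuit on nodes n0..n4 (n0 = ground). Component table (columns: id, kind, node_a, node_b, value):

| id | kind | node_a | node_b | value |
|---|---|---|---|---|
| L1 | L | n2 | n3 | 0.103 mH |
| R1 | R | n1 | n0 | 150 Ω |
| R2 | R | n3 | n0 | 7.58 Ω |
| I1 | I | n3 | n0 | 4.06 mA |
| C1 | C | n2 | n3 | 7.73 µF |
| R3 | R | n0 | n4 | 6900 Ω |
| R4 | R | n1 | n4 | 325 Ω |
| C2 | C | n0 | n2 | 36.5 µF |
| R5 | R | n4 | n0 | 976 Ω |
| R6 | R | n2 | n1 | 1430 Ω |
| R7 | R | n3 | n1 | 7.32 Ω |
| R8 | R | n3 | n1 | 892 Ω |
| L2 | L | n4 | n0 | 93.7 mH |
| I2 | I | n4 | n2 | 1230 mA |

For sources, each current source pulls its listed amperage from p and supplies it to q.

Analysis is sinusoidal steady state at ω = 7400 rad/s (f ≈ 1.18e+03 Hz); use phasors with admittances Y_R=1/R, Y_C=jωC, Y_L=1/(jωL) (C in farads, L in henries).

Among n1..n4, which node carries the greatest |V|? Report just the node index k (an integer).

MNA unknowns: 4 node voltages V₁..V_4
L1: Y=0.000-1.312j on G[2,3]
R1: Y=0.006667+0.000j on G[1,0]
R2: Y=0.1319+0.000j on G[3,0]
I1: z[3]−=0.00406, z[0]+=0.00406
C1: Y=0.000+0.05720j on G[2,3]
R3: Y=0.0001449+0.000j on G[0,4]
R4: Y=0.003077+0.000j on G[1,4]
C2: Y=0.000+0.2701j on G[0,2]
R5: Y=0.001025+0.000j on G[4,0]
R6: Y=0.0006993+0.000j on G[2,1]
R7: Y=0.1366+0.000j on G[3,1]
R8: Y=0.001121+0.000j on G[3,1]
L2: Y=0.000-0.001442j on G[4,0]
I2: z[4]−=1.23, z[2]+=1.23
solve → V1=-5.291-4.038j, V2=0.2119-1.662j, V3=0.1650-2.281j, V4=-262.2-91.99j

4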